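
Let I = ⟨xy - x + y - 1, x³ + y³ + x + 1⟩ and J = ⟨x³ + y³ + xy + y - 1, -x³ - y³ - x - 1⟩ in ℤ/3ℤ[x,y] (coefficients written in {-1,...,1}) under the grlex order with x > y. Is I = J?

No, the ideals differ.

Since reduced Gröbner bases are canonical representatives of ideals under a given ordering, it suffices to compute and compare them.
Buchberger on the first generating set:
f_1 = xy - x + y - 1, LT = xy.
f_2 = x³ + y³ + x + 1, LT = x³.

S(f_1,f_2): lcm = x³y. S = -y⁴ - x³ + x²y - x² - xy - y.
  leading term y⁴: no divisor's leading term divides it; move -y⁴ to the remainder.
  leading term x³: subtract (-1)·f_2 from -x³ + x²y - x² - xy - y → x²y + y³ - x² - xy + x - y + 1
  leading term x²y: subtract (x)·f_1 from x²y + y³ - x² - xy + x - y + 1 → y³ + xy - x - y + 1
  leading term y³: no divisor's leading term divides it; move y³ to the remainder.
  leading term xy: subtract (1)·f_1 from xy - x - y + 1 → y - 1
  leading term y: no divisor's leading term divides it; move y to the remainder.
  leading term 1: no divisor's leading term divides it; move -1 to the remainder.
  remainder -y⁴ + y³ + y - 1 ≠ 0; add g_3 = -y⁴ + y³ + y - 1 to the basis.

The other S-polynomials (S(f_1,g_3), S(f_2,g_3)) all reduce to 0 modulo the current basis, so we have a Gröbner basis.
Inter-reduce: drop elements whose leading term is divisible by another's, tail-reduce, and make monic.
Reduced Gröbner basis: {y⁴ - y³ - y + 1, x³ + y³ + x + 1, xy - x + y - 1}.

Buchberger on the second generating set:
h_1 = x³ + y³ + xy + y - 1, LT = x³.
h_2 = -x³ - y³ - x - 1, LT = x³.

S(h_1,h_2): lcm = x³. S = xy - x + y + 1.
  leading term xy: no divisor's leading term divides it; move xy to the remainder.
  leading term x: no divisor's leading term divides it; move -x to the remainder.
  leading term y: no divisor's leading term divides it; move y to the remainder.
  leading term 1: no divisor's leading term divides it; move 1 to the remainder.
  remainder xy - x + y + 1 ≠ 0; add k_3 = xy - x + y + 1 to the basis.

S(h_1,k_3): lcm = x³y. S = y⁴ + x³ - x²y + xy² - x² + y² - y.
  leading term y⁴: no divisor's leading term divides it; move y⁴ to the remainder.
  leading term x³: subtract (1)·h_1 from x³ - x²y + xy² - x² + y² - y → -x²y + xy² - y³ - x² - xy + y² + y + 1
  leading term x²y: subtract (-x)·k_3 from -x²y + xy² - y³ - x² - xy + y² + y + 1 → xy² - y³ + x² + y² + x + y + 1
  leading term xy²: subtract (y)·k_3 from xy² - y³ + x² + y² + x + y + 1 → -y³ + x² + xy + x + 1
  leading term y³: no divisor's leading term divides it; move -y³ to the remainder.
  leading term x²: no divisor's leading term divides it; move x² to the remainder.
  leading term xy: subtract (1)·k_3 from xy + x + 1 → -x - y
  leading term x: no divisor's leading term divides it; move -x to the remainder.
  leading term y: no divisor's leading term divides it; move -y to the remainder.
  remainder y⁴ - y³ + x² - x - y ≠ 0; add k_4 = y⁴ - y³ + x² - x - y to the basis.

The other S-polynomials (S(h_2,k_3), S(h_1,k_4), S(h_2,k_4), S(k_3,k_4)) all reduce to 0 modulo the current basis, so we have a Gröbner basis.
Inter-reduce: drop elements whose leading term is divisible by another's, tail-reduce, and make monic.
Reduced Gröbner basis: {y⁴ - y³ + x² - x - y, x³ + y³ + x + 1, xy - x + y + 1}.

Since the reduced bases disagree, the two ideals are not the same.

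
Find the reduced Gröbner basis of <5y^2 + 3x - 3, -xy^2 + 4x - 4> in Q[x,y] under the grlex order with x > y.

f_1 = 5y^2 + 3x - 3, LT = y^2.
f_2 = -xy^2 + 4x - 4, LT = xy^2.

S(f_1,f_2): lcm = xy^2. S = 3/5x^2 + 17/5x - 4.
  reduce S modulo (f_1, f_2):
  remainder 3/5x^2 + 17/5x - 4 ≠ 0; add g_3 = 3/5x^2 + 17/5x - 4 to the basis.

The other S-polynomials (S(f_1,g_3), S(f_2,g_3)) all reduce to 0 modulo the current basis, so we have a Gröbner basis.
Inter-reduce: drop elements whose leading term is divisible by another's, tail-reduce, and make monic.

G = {x^2 + 17/3x - 20/3, y^2 + 3/5x - 3/5}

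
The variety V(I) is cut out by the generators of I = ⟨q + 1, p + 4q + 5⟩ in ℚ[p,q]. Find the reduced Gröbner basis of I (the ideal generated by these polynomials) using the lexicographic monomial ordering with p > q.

f_1 = q + 1, LT = q.
f_2 = p + 4q + 5, LT = p.

S(f_1,f_2): leading monomials are coprime, so the S-polynomial reduces to 0 (Buchberger's first criterion).
Every S-polynomial of the final basis reduces to 0, so we have a Gröbner basis.

G = {p + 1, q + 1}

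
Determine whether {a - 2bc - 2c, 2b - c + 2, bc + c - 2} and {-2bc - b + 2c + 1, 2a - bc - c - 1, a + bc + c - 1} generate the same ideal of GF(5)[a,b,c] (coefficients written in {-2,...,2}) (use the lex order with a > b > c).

No, the ideals differ.

Two ideals are equal iff their reduced Gröbner bases coincide (the reduced basis is unique for a fixed ordering).
Buchberger on the first generating set:
f_1 = a - 2bc - 2c, LT = a.
f_2 = 2b - c + 2, LT = b.
f_3 = bc + c - 2, LT = bc.

S(f_2,f_3): lcm = bc. S = 2c^2 + 2.
  leading term c^2: no divisor's leading term divides it; move 2c^2 to the remainder.
  leading term 1: no divisor's leading term divides it; move 2 to the remainder.
  remainder 2c^2 + 2 ≠ 0; add g_4 = 2c^2 + 2 to the basis.

The other S-polynomials (S(f_1,f_2), S(f_1,f_3), S(f_1,g_4), S(f_2,g_4), S(f_3,g_4)) all reduce to 0 modulo the current basis, so we have a Gröbner basis.
Inter-reduce: drop elements whose leading term is divisible by another's, tail-reduce, and make monic.
Reduced Gröbner basis: {a + 1, b + 2c + 1, c^2 + 1}.

Buchberger on the second generating set:
h_1 = -2bc - b + 2c + 1, LT = bc.
h_2 = 2a - bc - c - 1, LT = a.
h_3 = a + bc + c - 1, LT = a.

S(h_2,h_3): lcm = a. S = bc + c - 2.
  leading term bc: subtract (2)·h_1 from bc + c - 2 → 2b + 2c + 1
  leading term b: no divisor's leading term divides it; move 2b to the remainder.
  leading term c: no divisor's leading term divides it; move 2c to the remainder.
  leading term 1: no divisor's leading term divides it; move 1 to the remainder.
  remainder 2b + 2c + 1 ≠ 0; add k_4 = 2b + 2c + 1 to the basis.

S(h_1,k_4): lcm = bc. S = -2b - c^2 + c + 2.
  leading term b: subtract (-1)·k_4 from -2b - c^2 + c + 2 → -c^2 - 2c - 2
  leading term c^2: no divisor's leading term divides it; move -c^2 to the remainder.
  leading term c: no divisor's leading term divides it; move -2c to the remainder.
  leading term 1: no divisor's leading term divides it; move -2 to the remainder.
  remainder -c^2 - 2c - 2 ≠ 0; add k_5 = -c^2 - 2c - 2 to the basis.

The other S-polynomials (S(h_1,h_2), S(h_1,h_3), S(h_2,k_4), S(h_3,k_4), S(h_1,k_5), S(h_2,k_5), S(h_3,k_5), S(k_4,k_5)) all reduce to 0 modulo the current basis, so we have a Gröbner basis.
Inter-reduce: drop elements whose leading term is divisible by another's, tail-reduce, and make monic.
Reduced Gröbner basis: {a + 1, b + c - 2, c^2 + 2c + 2}.

Since the reduced bases disagree, the two ideals are not the same.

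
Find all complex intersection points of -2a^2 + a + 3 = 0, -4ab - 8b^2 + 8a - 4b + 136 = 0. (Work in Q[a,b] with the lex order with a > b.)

{(-1, -4), (-1, 4), (3/2, -5/8 + sqrt(1209)/8), (3/2, -sqrt(1209)/8 - 5/8)}

Compute a lex Gröbner basis by Buchberger's algorithm.
f_1 = -2a^2 + a + 3, LT = a^2.
f_2 = -4ab + 8a - 8b^2 - 4b + 136, LT = ab.

S(f_1,f_2): lcm = a^2b. S = 2a^2 - 2ab^2 - 3/2ab + 34a - 3/2b.
  reduce S modulo (f_1, f_2):
  remainder 24a + 4b^3 + 13b^2 - 64b - 184 ≠ 0; add h_3 = 24a + 4b^3 + 13b^2 - 64b - 184 to the basis.

S(f_1,h_3): lcm = a^2. S = -1/6ab^3 - 13/24ab^2 + 8/3ab + 43/6a - 3/2.
  reduce S modulo (f_1, f_2, h_3):
  remainder 1/3b^4 + 5/12b^3 - 23/2b^2 - 20/3b + 296/3 ≠ 0; add h_4 = 1/3b^4 + 5/12b^3 - 23/2b^2 - 20/3b + 296/3 to the basis.

The other S-polynomials (S(f_2,h_3), S(f_1,h_4), S(f_2,h_4), S(h_3,h_4)) all reduce to 0 modulo the current basis, so we have a Gröbner basis.
Inter-reduce: drop elements whose leading term is divisible by another's, tail-reduce, and make monic.
Reduced Gröbner basis: {a + 1/6b^3 + 13/24b^2 - 8/3b - 23/3, b^4 + 5/4b^3 - 69/2b^2 - 20b + 296}.

From the last basis element, b^4 + 5/4b^3 - 69/2b^2 - 20b + 296 = 0, so b takes values in {-4, 4, -5/8 + sqrt(1209)/8, -sqrt(1209)/8 - 5/8}. Each choice, substituted upward through the basis, yields the corresponding point(s) of the solution set.
  b = -4: the earlier basis element becomes a + 1 = 0, giving a = -1 — point (-1, -4).
  b = 4: the earlier basis element becomes a + 1 = 0, giving a = -1 — point (-1, 4).
  b = -5/8 + sqrt(1209)/8: the earlier basis element becomes a - 3/2 = 0, giving a = 3/2 — point (3/2, -5/8 + sqrt(1209)/8).
  b = -sqrt(1209)/8 - 5/8: the earlier basis element becomes a - 3/2 = 0, giving a = 3/2 — point (3/2, -sqrt(1209)/8 - 5/8).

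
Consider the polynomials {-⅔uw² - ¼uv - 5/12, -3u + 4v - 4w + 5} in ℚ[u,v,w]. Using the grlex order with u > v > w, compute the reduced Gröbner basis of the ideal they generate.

G = {vw² - w³ + ⅜v² - ⅜vw + 5/4w² + 15/32v + 15/32, u - 4/3v + 4/3w - 5/3}

f_1 = -⅔uw² - ¼uv - 5/12, LT = uw².
f_2 = -3u + 4v - 4w + 5, LT = u.

S(f_1,f_2): lcm = uw². S = 4/3vw² - 4/3w³ + ⅜uv + 5/3w² + ⅝.
  leading term vw²: no divisor's leading term divides it; move 4/3vw² to the remainder.
  leading term w³: no divisor's leading term divides it; move -4/3w³ to the remainder.
  leading term uv: subtract (-⅛v)·f_2 from ⅜uv + 5/3w² + ⅝ → ½v² - ½vw + 5/3w² + ⅝v + ⅝
  leading term v²: no divisor's leading term divides it; move ½v² to the remainder.
  leading term vw: no divisor's leading term divides it; move -½vw to the remainder.
  leading term w²: no divisor's leading term divides it; move 5/3w² to the remainder.
  leading term v: no divisor's leading term divides it; move ⅝v to the remainder.
  leading term 1: no divisor's leading term divides it; move ⅝ to the remainder.
  remainder 4/3vw² - 4/3w³ + ½v² - ½vw + 5/3w² + ⅝v + ⅝ ≠ 0; add g_3 = 4/3vw² - 4/3w³ + ½v² - ½vw + 5/3w² + ⅝v + ⅝ to the basis.

The other S-polynomials (S(f_1,g_3), S(f_2,g_3)) all reduce to 0 modulo the current basis, so we have a Gröbner basis.
Inter-reduce: drop elements whose leading term is divisible by another's, tail-reduce, and make monic.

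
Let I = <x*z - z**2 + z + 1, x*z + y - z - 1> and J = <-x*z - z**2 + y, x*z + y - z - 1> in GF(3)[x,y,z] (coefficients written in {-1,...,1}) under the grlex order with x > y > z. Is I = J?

Yes, the ideals are equal.

Two ideals are equal iff their reduced Gröbner bases coincide (the reduced basis is unique for a fixed ordering).
Buchberger on the first generating set:
f_1 = x*z - z**2 + z + 1, LT = x*z.
f_2 = x*z + y - z - 1, LT = x*z.

S(f_1,f_2): lcm = x*z. S = -z**2 - y - z - 1.
  reduce S modulo (f_1, f_2):
  remainder -z**2 - y - z - 1 ≠ 0; add g_3 = -z**2 - y - z - 1 to the basis.

S(f_1,g_3): lcm = x*z**2. S = -z**3 - x*y - x*z + z**2 - x + z.
  reduce S modulo (f_1, f_2, g_3):
  remainder -x*y + y*z - x - y - z ≠ 0; add g_4 = -x*y + y*z - x - y - z to the basis.

The other S-polynomials (S(f_2,g_3), S(f_1,g_4), S(f_2,g_4), S(g_3,g_4)) all reduce to 0 modulo the current basis, so we have a Gröbner basis.
Inter-reduce: drop elements whose leading term is divisible by another's, tail-reduce, and make monic.
Reduced Gröbner basis: {x*y - y*z + x + y + z, x*z + y - z - 1, z**2 + y + z + 1}.

Buchberger on the second generating set:
h_1 = -x*z - z**2 + y, LT = x*z.
h_2 = x*z + y - z - 1, LT = x*z.

S(h_1,h_2): lcm = x*z. S = z**2 + y + z + 1.
  reduce S modulo (h_1, h_2):
  remainder z**2 + y + z + 1 ≠ 0; add k_3 = z**2 + y + z + 1 to the basis.

S(h_1,k_3): lcm = x*z**2. S = z**3 - x*y - x*z - y*z - x.
  reduce S modulo (h_1, h_2, k_3):
  remainder -x*y + y*z - x - y - z ≠ 0; add k_4 = -x*y + y*z - x - y - z to the basis.

The other S-polynomials (S(h_2,k_3), S(h_1,k_4), S(h_2,k_4), S(k_3,k_4)) all reduce to 0 modulo the current basis, so we have a Gröbner basis.
Inter-reduce: drop elements whose leading term is divisible by another's, tail-reduce, and make monic.
Reduced Gröbner basis: {x*y - y*z + x + y + z, x*z + y - z - 1, z**2 + y + z + 1}.

These coincide, so the ideals are equal.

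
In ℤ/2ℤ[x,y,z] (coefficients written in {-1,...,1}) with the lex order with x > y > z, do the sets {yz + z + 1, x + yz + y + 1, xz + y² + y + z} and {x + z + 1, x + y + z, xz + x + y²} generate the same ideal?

No, the ideals differ.

Two ideals are equal iff their reduced Gröbner bases coincide (the reduced basis is unique for a fixed ordering).
Buchberger on the first generating set:
f_1 = yz + z + 1, LT = yz.
f_2 = x + yz + y + 1, LT = x.
f_3 = xz + y² + y + z, LT = xz.

S(f_1,f_3): lcm = xyz. S = xz + x + y³ + y² + yz.
  leading term xz: subtract (z)·f_2 from xz + x + y³ + y² + yz → x + y³ + y² + yz² + z
  leading term x: subtract (1)·f_2 from x + y³ + y² + yz² + z → y³ + y² + yz² + yz + y + z + 1
  leading term y³: no divisor's leading term divides it; move y³ to the remainder.
  leading term y²: no divisor's leading term divides it; move y² to the remainder.
  leading term yz²: subtract (z)·f_1 from yz² + yz + y + z + 1 → yz + y + z² + 1
  leading term yz: subtract (1)·f_1 from yz + y + z² + 1 → y + z² + z
  leading term y: no divisor's leading term divides it; move y to the remainder.
  leading term z²: no divisor's leading term divides it; move z² to the remainder.
  leading term z: no divisor's leading term divides it; move z to the remainder.
  remainder y³ + y² + y + z² + z ≠ 0; add g_4 = y³ + y² + y + z² + z to the basis.

S(f_2,f_3): lcm = xz. S = y² + yz² + yz + y.
  leading term y²: no divisor's leading term divides it; move y² to the remainder.
  leading term yz²: subtract (z)·f_1 from yz² + yz + y → yz + y + z² + z
  leading term yz: subtract (1)·f_1 from yz + y + z² + z → y + z² + 1
  leading term y: no divisor's leading term divides it; move y to the remainder.
  leading term z²: no divisor's leading term divides it; move z² to the remainder.
  leading term 1: no divisor's leading term divides it; move 1 to the remainder.
  remainder y² + y + z² + 1 ≠ 0; add g_5 = y² + y + z² + 1 to the basis.

S(f_1,g_4): lcm = y³z. S = y² + yz + z³ + z².
  leading term y²: subtract (1)·g_5 from y² + yz + z³ + z² → yz + y + z³ + 1
  leading term yz: subtract (1)·f_1 from yz + y + z³ + 1 → y + z³ + z
  leading term y: no divisor's leading term divides it; move y to the remainder.
  leading term z³: no divisor's leading term divides it; move z³ to the remainder.
  leading term z: no divisor's leading term divides it; move z to the remainder.
  remainder y + z³ + z ≠ 0; add g_6 = y + z³ + z to the basis.

S(f_1,g_6): lcm = yz. S = z⁴ + z² + z + 1.
  leading term z⁴: no divisor's leading term divides it; move z⁴ to the remainder.
  leading term z²: no divisor's leading term divides it; move z² to the remainder.
  leading term z: no divisor's leading term divides it; move z to the remainder.
  leading term 1: no divisor's leading term divides it; move 1 to the remainder.
  remainder z⁴ + z² + z + 1 ≠ 0; add g_7 = z⁴ + z² + z + 1 to the basis.

The other S-polynomials (S(f_1,f_2), S(f_2,g_4), S(f_3,g_4), S(f_1,g_5), S(f_2,g_5), S(f_3,g_5), S(g_4,g_5), S(f_2,g_6), S(f_3,g_6), S(g_4,g_6), S(g_5,g_6), S(f_1,g_7), S(f_2,g_7), S(f_3,g_7), S(g_4,g_7), S(g_5,g_7), S(g_6,g_7)) all reduce to 0 modulo the current basis, so we have a Gröbner basis.
Inter-reduce: drop elements whose leading term is divisible by another's, tail-reduce, and make monic.
Reduced Gröbner basis: {x + z³, y + z³ + z, z⁴ + z² + z + 1}.

Buchberger on the second generating set:
h_1 = x + z + 1, LT = x.
h_2 = x + y + z, LT = x.
h_3 = xz + x + y², LT = xz.

S(h_1,h_2): lcm = x. S = y + 1.
  leading term y: no divisor's leading term divides it; move y to the remainder.
  leading term 1: no divisor's leading term divides it; move 1 to the remainder.
  remainder y + 1 ≠ 0; add k_4 = y + 1 to the basis.

S(h_1,h_3): lcm = xz. S = x + y² + z² + z.
  leading term x: subtract (1)·h_1 from x + y² + z² + z → y² + z² + 1
  leading term y²: subtract (y)·k_4 from y² + z² + 1 → y + z² + 1
  leading term y: subtract (1)·k_4 from y + z² + 1 → z²
  leading term z²: no divisor's leading term divides it; move z² to the remainder.
  remainder z² ≠ 0; add k_5 = z² to the basis.

The other S-polynomials (S(h_2,h_3), S(h_1,k_4), S(h_2,k_4), S(h_3,k_4), S(h_1,k_5), S(h_2,k_5), S(h_3,k_5), S(k_4,k_5)) all reduce to 0 modulo the current basis, so we have a Gröbner basis.
Inter-reduce: drop elements whose leading term is divisible by another's, tail-reduce, and make monic.
Reduced Gröbner basis: {x + z + 1, y + 1, z²}.

The bases are distinct; the ideals are different.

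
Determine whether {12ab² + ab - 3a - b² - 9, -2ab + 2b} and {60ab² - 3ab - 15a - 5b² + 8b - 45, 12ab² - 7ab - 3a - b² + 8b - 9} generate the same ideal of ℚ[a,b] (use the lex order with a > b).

For a fixed monomial order, each ideal has a unique reduced Gröbner basis; comparing bases decides equality.
Buchberger on the first generating set:
f_1 = 12ab² + ab - 3a - b² - 9, LT = ab².
f_2 = -2ab + 2b, LT = ab.

S(f_1,f_2): lcm = ab². S = 1/12ab - ¼a + 11/12b² - ¾.
  reduce S modulo (f_1, f_2):
  remainder -¼a + 11/12b² + 1/12b - ¾ ≠ 0; add g_3 = -¼a + 11/12b² + 1/12b - ¾ to the basis.

S(f_1,g_3): lcm = ab². S = 1/12ab - ¼a + 11/3b⁴ + ⅓b³ - 37/12b² - ¾.
  reduce S modulo (f_1, f_2, g_3):
  remainder 11/3b⁴ + ⅓b³ - 4b² ≠ 0; add g_4 = 11/3b⁴ + ⅓b³ - 4b² to the basis.

S(f_2,g_3): lcm = ab. S = 11/3b³ + ⅓b² - 4b.
  reduce S modulo (f_1, f_2, g_3, g_4):
  remainder 11/3b³ + ⅓b² - 4b ≠ 0; add g_5 = 11/3b³ + ⅓b² - 4b to the basis.

The other S-polynomials (S(f_1,g_4), S(f_2,g_4), S(g_3,g_4), S(f_1,g_5), S(f_2,g_5), S(g_3,g_5), S(g_4,g_5)) all reduce to 0 modulo the current basis, so we have a Gröbner basis.
Inter-reduce: drop elements whose leading term is divisible by another's, tail-reduce, and make monic.
Reduced Gröbner basis: {a - 11/3b² - ⅓b + 3, b³ + 1/11b² - 12/11b}.

Buchberger on the second generating set:
h_1 = 60ab² - 3ab - 15a - 5b² + 8b - 45, LT = ab².
h_2 = 12ab² - 7ab - 3a - b² + 8b - 9, LT = ab².

S(h_1,h_2): lcm = ab². S = 8/15ab - 8/15b.
  reduce S modulo (h_1, h_2):
  remainder 8/15ab - 8/15b ≠ 0; add k_3 = 8/15ab - 8/15b to the basis.

S(h_1,k_3): lcm = ab². S = -1/20ab - ¼a + 11/12b² + 2/15b - ¾.
  reduce S modulo (h_1, h_2, k_3):
  remainder -¼a + 11/12b² + 1/12b - ¾ ≠ 0; add k_4 = -¼a + 11/12b² + 1/12b - ¾ to the basis.

S(h_1,k_4): lcm = ab². S = -1/20ab - ¼a + 11/3b⁴ + ⅓b³ - 37/12b² + 2/15b - ¾.
  reduce S modulo (h_1, h_2, k_3, k_4):
  remainder 11/3b⁴ + ⅓b³ - 4b² ≠ 0; add k_5 = 11/3b⁴ + ⅓b³ - 4b² to the basis.

S(k_3,k_4): lcm = ab. S = 11/3b³ + ⅓b² - 4b.
  reduce S modulo (h_1, h_2, k_3, k_4, k_5):
  remainder 11/3b³ + ⅓b² - 4b ≠ 0; add k_6 = 11/3b³ + ⅓b² - 4b to the basis.

The other S-polynomials (S(h_2,k_3), S(h_2,k_4), S(h_1,k_5), S(h_2,k_5), S(k_3,k_5), S(k_4,k_5), S(h_1,k_6), S(h_2,k_6), S(k_3,k_6), S(k_4,k_6), S(k_5,k_6)) all reduce to 0 modulo the current basis, so we have a Gröbner basis.
Inter-reduce: drop elements whose leading term is divisible by another's, tail-reduce, and make monic.
Reduced Gröbner basis: {a - 11/3b² - ⅓b + 3, b³ + 1/11b² - 12/11b}.

The two bases agree; hence the ideals are identical.

Yes, the ideals are equal.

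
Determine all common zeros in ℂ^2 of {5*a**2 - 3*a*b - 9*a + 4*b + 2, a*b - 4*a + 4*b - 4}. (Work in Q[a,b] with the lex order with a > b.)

Compute a lex Gröbner basis by Buchberger's algorithm.
f_1 = 5*a**2 - 3*a*b - 9*a + 4*b + 2, LT = a**2.
f_2 = a*b - 4*a + 4*b - 4, LT = a*b.

S(f_1,f_2): lcm = a**2*b. S = 4*a**2 - 3/5*a*b**2 - 29/5*a*b + 4*a + 4/5*b**2 + 2/5*b.
  leading term a**2: subtract (4/5)·f_1 from 4*a**2 - 3/5*a*b**2 - 29/5*a*b + 4*a + 4/5*b**2 + 2/5*b → -3/5*a*b**2 - 17/5*a*b + 56/5*a + 4/5*b**2 - 14/5*b - 8/5
  leading term a*b**2: subtract (-3/5*b)·f_2 from -3/5*a*b**2 - 17/5*a*b + 56/5*a + 4/5*b**2 - 14/5*b - 8/5 → -29/5*a*b + 56/5*a + 16/5*b**2 - 26/5*b - 8/5
  leading term a*b: subtract (-29/5)·f_2 from -29/5*a*b + 56/5*a + 16/5*b**2 - 26/5*b - 8/5 → -12*a + 16/5*b**2 + 18*b - 124/5
  leading term a: no divisor's leading term divides it; move -12*a to the remainder.
  leading term b**2: no divisor's leading term divides it; move 16/5*b**2 to the remainder.
  leading term b: no divisor's leading term divides it; move 18*b to the remainder.
  leading term 1: no divisor's leading term divides it; move -124/5 to the remainder.
  remainder -12*a + 16/5*b**2 + 18*b - 124/5 ≠ 0; add h_3 = -12*a + 16/5*b**2 + 18*b - 124/5 to the basis.

S(f_2,h_3): lcm = a*b. S = -4*a + 4/15*b**3 + 3/2*b**2 + 29/15*b - 4.
  leading term a: subtract (1/3)·h_3 from -4*a + 4/15*b**3 + 3/2*b**2 + 29/15*b - 4 → 4/15*b**3 + 13/30*b**2 - 61/15*b + 64/15
  leading term b**3: no divisor's leading term divides it; move 4/15*b**3 to the remainder.
  leading term b**2: no divisor's leading term divides it; move 13/30*b**2 to the remainder.
  leading term b: no divisor's leading term divides it; move -61/15*b to the remainder.
  leading term 1: no divisor's leading term divides it; move 64/15 to the remainder.
  remainder 4/15*b**3 + 13/30*b**2 - 61/15*b + 64/15 ≠ 0; add h_4 = 4/15*b**3 + 13/30*b**2 - 61/15*b + 64/15 to the basis.

The other S-polynomials (S(f_1,h_3), S(f_1,h_4), S(f_2,h_4), S(h_3,h_4)) all reduce to 0 modulo the current basis, so we have a Gröbner basis.
Inter-reduce: drop elements whose leading term is divisible by another's, tail-reduce, and make monic.
Reduced Gröbner basis: {a - 4/15*b**2 - 3/2*b + 31/15, b**3 + 13/8*b**2 - 61/4*b + 16}.

From the last basis element, b**3 + 13/8*b**2 - 61/4*b + 16 = 0, so b takes values in {2, -29/16 + 3*sqrt(321)/16, -3*sqrt(321)/16 - 29/16}. Each choice, substituted upward through the basis, yields the corresponding point(s) of the solution set.
  b = 2: the earlier basis element becomes a - 2 = 0, giving a = 2 — point (2, 2).
  b = -29/16 + 3*sqrt(321)/16: the earlier basis element becomes a - sqrt(321)/10 + 9/10 = 0, giving a = -9/10 + sqrt(321)/10 — point (-9/10 + sqrt(321)/10, -29/16 + 3*sqrt(321)/16).
  b = -3*sqrt(321)/16 - 29/16: the earlier basis element becomes a + 9/10 + sqrt(321)/10 = 0, giving a = -sqrt(321)/10 - 9/10 — point (-sqrt(321)/10 - 9/10, -3*sqrt(321)/16 - 29/16).
Substituting each solution back into the original system confirms all equations vanish.

{(2, 2), (-9/10 + sqrt(321)/10, -29/16 + 3*sqrt(321)/16), (-sqrt(321)/10 - 9/10, -3*sqrt(321)/16 - 29/16)}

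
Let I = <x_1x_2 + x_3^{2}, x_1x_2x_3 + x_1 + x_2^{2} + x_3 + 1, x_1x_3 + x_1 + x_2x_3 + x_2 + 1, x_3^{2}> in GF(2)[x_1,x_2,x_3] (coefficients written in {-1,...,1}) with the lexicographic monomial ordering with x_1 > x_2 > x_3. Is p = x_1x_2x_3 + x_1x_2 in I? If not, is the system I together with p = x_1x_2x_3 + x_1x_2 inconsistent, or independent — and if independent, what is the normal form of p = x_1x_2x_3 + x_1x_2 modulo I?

x_1x_2x_3 + x_1x_2 lies in I (it reduces to 0).

First compute the reduced Gröbner basis of I by Buchberger's algorithm.
f_1 = x_1x_2 + x_3^{2}, LT = x_1x_2.
f_2 = x_1x_2x_3 + x_1 + x_2^{2} + x_3 + 1, LT = x_1x_2x_3.
f_3 = x_1x_3 + x_1 + x_2x_3 + x_2 + 1, LT = x_1x_3.
f_4 = x_3^{2}, LT = x_3^{2}.

S(f_1,f_2): lcm = x_1x_2x_3. S = x_1 + x_2^{2} + x_3^{3} + x_3 + 1.
  leading term x_1: no divisor's leading term divides it; move x_1 to the remainder.
  leading term x_2^{2}: no divisor's leading term divides it; move x_2^{2} to the remainder.
  leading term x_3^{3}: subtract (x_3)·f_4 from x_3^{3} + x_3 + 1 → x_3 + 1
  leading term x_3: no divisor's leading term divides it; move x_3 to the remainder.
  leading term 1: no divisor's leading term divides it; move 1 to the remainder.
  remainder x_1 + x_2^{2} + x_3 + 1 ≠ 0; add h_5 = x_1 + x_2^{2} + x_3 + 1 to the basis.

S(f_1,f_3): lcm = x_1x_2x_3. S = x_1x_2 + x_2^{2}x_3 + x_2^{2} + x_2 + x_3^{3}.
  leading term x_1x_2: subtract (1)·f_1 from x_1x_2 + x_2^{2}x_3 + x_2^{2} + x_2 + x_3^{3} → x_2^{2}x_3 + x_2^{2} + x_2 + x_3^{3} + x_3^{2}
  leading term x_2^{2}x_3: no divisor's leading term divides it; move x_2^{2}x_3 to the remainder.
  leading term x_2^{2}: no divisor's leading term divides it; move x_2^{2} to the remainder.
  leading term x_2: no divisor's leading term divides it; move x_2 to the remainder.
  leading term x_3^{3}: subtract (x_3)·f_4 from x_3^{3} + x_3^{2} → x_3^{2}
  leading term x_3^{2}: subtract (1)·f_4 from x_3^{2} → 0
  remainder x_2^{2}x_3 + x_2^{2} + x_2 ≠ 0; add h_6 = x_2^{2}x_3 + x_2^{2} + x_2 to the basis.

S(f_2,f_4): lcm = x_1x_2x_3^{2}. S = x_1x_3 + x_2^{2}x_3 + x_3^{2} + x_3.
  leading term x_1x_3: subtract (1)·f_3 from x_1x_3 + x_2^{2}x_3 + x_3^{2} + x_3 → x_1 + x_2^{2}x_3 + x_2x_3 + x_2 + x_3^{2} + x_3 + 1
  leading term x_1: subtract (1)·h_5 from x_1 + x_2^{2}x_3 + x_2x_3 + x_2 + x_3^{2} + x_3 + 1 → x_2^{2}x_3 + x_2^{2} + x_2x_3 + x_2 + x_3^{2}
  leading term x_2^{2}x_3: subtract (1)·h_6 from x_2^{2}x_3 + x_2^{2} + x_2x_3 + x_2 + x_3^{2} → x_2x_3 + x_3^{2}
  leading term x_2x_3: no divisor's leading term divides it; move x_2x_3 to the remainder.
  leading term x_3^{2}: subtract (1)·f_4 from x_3^{2} → 0
  remainder x_2x_3 ≠ 0; add h_7 = x_2x_3 to the basis.

S(f_3,f_4): lcm = x_1x_3^{2}. S = x_1x_3 + x_2x_3^{2} + x_2x_3 + x_3.
  leading term x_1x_3: subtract (1)·f_3 from x_1x_3 + x_2x_3^{2} + x_2x_3 + x_3 → x_1 + x_2x_3^{2} + x_2 + x_3 + 1
  leading term x_1: subtract (1)·h_5 from x_1 + x_2x_3^{2} + x_2 + x_3 + 1 → x_2^{2} + x_2x_3^{2} + x_2
  leading term x_2^{2}: no divisor's leading term divides it; move x_2^{2} to the remainder.
  leading term x_2x_3^{2}: subtract (x_2)·f_4 from x_2x_3^{2} + x_2 → x_2
  leading term x_2: no divisor's leading term divides it; move x_2 to the remainder.
  remainder x_2^{2} + x_2 ≠ 0; add h_8 = x_2^{2} + x_2 to the basis.

The other S-polynomials (S(f_1,f_4), S(f_2,f_3), S(f_1,h_5), S(f_2,h_5), S(f_3,h_5), S(f_4,h_5), S(f_1,h_6), S(f_2,h_6), S(f_3,h_6), S(f_4,h_6), S(h_5,h_6), S(f_1,h_7), S(f_2,h_7), S(f_3,h_7), S(f_4,h_7), S(h_5,h_7), S(h_6,h_7), S(f_1,h_8), S(f_2,h_8), S(f_3,h_8), S(f_4,h_8), S(h_5,h_8), S(h_6,h_8), S(h_7,h_8)) all reduce to 0 modulo the current basis, so we have a Gröbner basis.
Inter-reduce: drop elements whose leading term is divisible by another's, tail-reduce, and make monic.
Reduced Gröbner basis: {x_1 + x_2 + x_3 + 1, x_2^{2} + x_2, x_2x_3, x_3^{2}}.
Label its elements g_1 = x_1 + x_2 + x_3 + 1, g_2 = x_2^{2} + x_2, g_3 = x_2x_3, g_4 = x_3^{2}.

Reduce p = x_1x_2x_3 + x_1x_2 modulo G:
  leading term x_1x_2x_3: subtract (x_2x_3)·g_1 from x_1x_2x_3 + x_1x_2 → x_1x_2 + x_2^{2}x_3 + x_2x_3^{2} + x_2x_3
  leading term x_1x_2: subtract (x_2)·g_1 from x_1x_2 + x_2^{2}x_3 + x_2x_3^{2} + x_2x_3 → x_2^{2}x_3 + x_2^{2} + x_2x_3^{2} + x_2
  leading term x_2^{2}x_3: subtract (x_3)·g_2 from x_2^{2}x_3 + x_2^{2} + x_2x_3^{2} + x_2 → x_2^{2} + x_2x_3^{2} + x_2x_3 + x_2
  leading term x_2^{2}: subtract (1)·g_2 from x_2^{2} + x_2x_3^{2} + x_2x_3 + x_2 → x_2x_3^{2} + x_2x_3
  leading term x_2x_3^{2}: subtract (x_3)·g_3 from x_2x_3^{2} + x_2x_3 → x_2x_3
  leading term x_2x_3: subtract (1)·g_3 from x_2x_3 → 0
  normal form = 0.
Since the normal form is 0, p ∈ I.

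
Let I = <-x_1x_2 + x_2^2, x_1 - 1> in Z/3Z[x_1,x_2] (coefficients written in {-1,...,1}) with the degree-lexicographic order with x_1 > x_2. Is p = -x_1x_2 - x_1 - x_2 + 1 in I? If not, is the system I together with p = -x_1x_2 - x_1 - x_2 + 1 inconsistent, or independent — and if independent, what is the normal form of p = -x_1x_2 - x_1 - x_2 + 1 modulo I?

-x_1x_2 - x_1 - x_2 + 1 is independent of I; its normal form modulo I is x_2.

First compute the reduced Gröbner basis of I by Buchberger's algorithm.
f_1 = -x_1x_2 + x_2^2, LT = x_1x_2.
f_2 = x_1 - 1, LT = x_1.

S(f_1,f_2): lcm = x_1x_2. S = -x_2^2 + x_2.
  leading term x_2^2: no divisor's leading term divides it; move -x_2^2 to the remainder.
  leading term x_2: no divisor's leading term divides it; move x_2 to the remainder.
  remainder -x_2^2 + x_2 ≠ 0; add h_3 = -x_2^2 + x_2 to the basis.

The other S-polynomials (S(f_1,h_3), S(f_2,h_3)) all reduce to 0 modulo the current basis, so we have a Gröbner basis.
Inter-reduce: drop elements whose leading term is divisible by another's, tail-reduce, and make monic.
Reduced Gröbner basis: {x_2^2 - x_2, x_1 - 1}.
Label its elements g_1 = x_2^2 - x_2, g_2 = x_1 - 1.

Reduce p = -x_1x_2 - x_1 - x_2 + 1 modulo G:
  leading term x_1x_2: subtract (-x_2)·g_2 from -x_1x_2 - x_1 - x_2 + 1 → -x_1 + x_2 + 1
  leading term x_1: subtract (-1)·g_2 from -x_1 + x_2 + 1 → x_2
  leading term x_2: no divisor's leading term divides it; move x_2 to the remainder.
  normal form = x_2.
The normal form is nonzero, so p ∉ I. Since p minus its normal form lies in I, I + (p) = I + (r) where r = x_2; decide whether this ideal is the whole ring.
Run Buchberger on G together with r (pairs among the g_i already reduce to 0 since G is a Gröbner basis):
g_1 = x_2^2 - x_2, LT = x_2^2.
g_2 = x_1 - 1, LT = x_1.
r = x_2, LT = x_2.

The S-polynomials (S(g_1,g_2), S(g_1,r), S(g_2,r)) all reduce to 0 modulo the current basis, so we have a Gröbner basis.
Inter-reduce: drop elements whose leading term is divisible by another's, tail-reduce, and make monic.
Reduced Gröbner basis: {x_1 - 1, x_2}.
The reduced Gröbner basis of I + (p) is {x_1 - 1, x_2} ≠ {1}, a proper ideal, so the enlarged system stays consistent: p is independent of I, with normal form x_2.

Ideal membership is decidable via reduction modulo a Gröbner basis.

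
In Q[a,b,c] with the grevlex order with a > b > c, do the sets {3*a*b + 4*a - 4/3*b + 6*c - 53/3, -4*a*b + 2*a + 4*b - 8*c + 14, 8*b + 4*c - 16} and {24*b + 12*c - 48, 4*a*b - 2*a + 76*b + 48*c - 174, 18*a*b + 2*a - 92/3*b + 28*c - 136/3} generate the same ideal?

For a fixed monomial order, each ideal has a unique reduced Gröbner basis; comparing bases decides equality.
Buchberger on the first generating set:
f_1 = 3*a*b + 4*a - 4/3*b + 6*c - 53/3, LT = a*b.
f_2 = -4*a*b + 2*a + 4*b - 8*c + 14, LT = a*b.
f_3 = 8*b + 4*c - 16, LT = b.

S(f_1,f_2): lcm = a*b. S = 11/6*a + 5/9*b - 43/18.
  reduce S modulo (f_1, f_2, f_3):
  remainder 11/6*a - 5/18*c - 23/18 ≠ 0; add g_4 = 11/6*a - 5/18*c - 23/18 to the basis.

S(f_1,f_3): lcm = a*b. S = -1/2*a*c + 10/3*a - 4/9*b + 2*c - 53/9.
  reduce S modulo (f_1, f_2, f_3, g_4):
  remainder -5/66*c**2 + 157/66*c - 49/11 ≠ 0; add g_5 = -5/66*c**2 + 157/66*c - 49/11 to the basis.

The other S-polynomials (S(f_2,f_3), S(f_1,g_4), S(f_2,g_4), S(f_3,g_4), S(f_1,g_5), S(f_2,g_5), S(f_3,g_5), S(g_4,g_5)) all reduce to 0 modulo the current basis, so we have a Gröbner basis.
Inter-reduce: drop elements whose leading term is divisible by another's, tail-reduce, and make monic.
Reduced Gröbner basis: {c**2 - 157/5*c + 294/5, a - 5/33*c - 23/33, b + 1/2*c - 2}.

Buchberger on the second generating set:
h_1 = 24*b + 12*c - 48, LT = b.
h_2 = 4*a*b - 2*a + 76*b + 48*c - 174, LT = a*b.
h_3 = 18*a*b + 2*a - 92/3*b + 28*c - 136/3, LT = a*b.

S(h_1,h_2): lcm = a*b. S = 1/2*a*c - 3/2*a - 19*b - 12*c + 87/2.
  reduce S modulo (h_1, h_2, h_3):
  remainder 1/2*a*c - 3/2*a - 5/2*c + 11/2 ≠ 0; add k_4 = 1/2*a*c - 3/2*a - 5/2*c + 11/2 to the basis.

S(h_1,h_3): lcm = a*b. S = 1/2*a*c - 19/9*a + 46/27*b - 14/9*c + 68/27.
  reduce S modulo (h_1, h_2, h_3, k_4):
  remainder -11/18*a + 5/54*c + 23/54 ≠ 0; add k_5 = -11/18*a + 5/54*c + 23/54 to the basis.

S(h_3,k_4): lcm = a*b*c. S = 3*a*b + 1/9*a*c + 89/27*b*c + 14/9*c**2 - 11*b - 68/27*c.
  reduce S modulo (h_1, h_2, h_3, k_4, k_5):
  remainder -5/54*c**2 + 157/54*c - 49/9 ≠ 0; add k_6 = -5/54*c**2 + 157/54*c - 49/9 to the basis.

The other S-polynomials (S(h_2,h_3), S(h_1,k_4), S(h_2,k_4), S(h_1,k_5), S(h_2,k_5), S(h_3,k_5), S(k_4,k_5), S(h_1,k_6), S(h_2,k_6), S(h_3,k_6), S(k_4,k_6), S(k_5,k_6)) all reduce to 0 modulo the current basis, so we have a Gröbner basis.
Inter-reduce: drop elements whose leading term is divisible by another's, tail-reduce, and make monic.
Reduced Gröbner basis: {c**2 - 157/5*c + 294/5, a - 5/33*c - 23/33, b + 1/2*c - 2}.

These coincide, so the ideals are equal.

Yes, the ideals are equal.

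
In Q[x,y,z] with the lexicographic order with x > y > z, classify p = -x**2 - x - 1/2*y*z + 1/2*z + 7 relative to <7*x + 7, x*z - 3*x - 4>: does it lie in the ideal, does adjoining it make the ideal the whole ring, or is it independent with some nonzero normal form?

-x**2 - x - 1/2*y*z + 1/2*z + 7 is independent of I; its normal form modulo I is 1/2*y + 13/2.

First compute the reduced Gröbner basis of I by Buchberger's algorithm.
f_1 = 7*x + 7, LT = x.
f_2 = x*z - 3*x - 4, LT = x*z.

S(f_1,f_2): lcm = x*z. S = 3*x + z + 4.
  leading term x: subtract (3/7)·f_1 from 3*x + z + 4 → z + 1
  leading term z: no divisor's leading term divides it; move z to the remainder.
  leading term 1: no divisor's leading term divides it; move 1 to the remainder.
  remainder z + 1 ≠ 0; add h_3 = z + 1 to the basis.

The other S-polynomials (S(f_1,h_3), S(f_2,h_3)) all reduce to 0 modulo the current basis, so we have a Gröbner basis.
Inter-reduce: drop elements whose leading term is divisible by another's, tail-reduce, and make monic.
Reduced Gröbner basis: {x + 1, z + 1}.
Label its elements g_1 = x + 1, g_2 = z + 1.

Reduce p = -x**2 - x - 1/2*y*z + 1/2*z + 7 modulo G:
  leading term x**2: subtract (-x)·g_1 from -x**2 - x - 1/2*y*z + 1/2*z + 7 → -1/2*y*z + 1/2*z + 7
  leading term y*z: subtract (-1/2*y)·g_2 from -1/2*y*z + 1/2*z + 7 → 1/2*y + 1/2*z + 7
  leading term y: no divisor's leading term divides it; move 1/2*y to the remainder.
  leading term z: subtract (1/2)·g_2 from 1/2*z + 7 → 13/2
  leading term 1: no divisor's leading term divides it; move 13/2 to the remainder.
  normal form = 1/2*y + 13/2.
The normal form is nonzero, so p ∉ I. Since p minus its normal form lies in I, I + (p) = I + (r) where r = 1/2*y + 13/2; decide whether this ideal is the whole ring.
Run Buchberger on G together with r (pairs among the g_i already reduce to 0 since G is a Gröbner basis):
g_1 = x + 1, LT = x.
g_2 = z + 1, LT = z.
r = 1/2*y + 13/2, LT = y.

The S-polynomials (S(g_1,g_2), S(g_1,r), S(g_2,r)) all reduce to 0 modulo the current basis, so we have a Gröbner basis.
Inter-reduce: drop elements whose leading term is divisible by another's, tail-reduce, and make monic.
Reduced Gröbner basis: {x + 1, y + 13, z + 1}.
The reduced Gröbner basis of I + (p) is {x + 1, y + 13, z + 1} ≠ {1}, a proper ideal, so the enlarged system stays consistent: p is independent of I, with normal form 1/2*y + 13/2.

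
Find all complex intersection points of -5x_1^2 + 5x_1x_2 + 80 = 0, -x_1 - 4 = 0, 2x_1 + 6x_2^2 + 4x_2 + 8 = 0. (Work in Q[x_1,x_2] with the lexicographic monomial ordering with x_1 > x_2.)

Compute a lex Gröbner basis by Buchberger's algorithm.
f_1 = -5x_1^2 + 5x_1x_2 + 80, LT = x_1^2.
f_2 = -x_1 - 4, LT = x_1.
f_3 = 2x_1 + 6x_2^2 + 4x_2 + 8, LT = x_1.

S(f_1,f_2): lcm = x_1^2. S = -x_1x_2 - 4x_1 - 16.
  leading term x_1x_2: subtract (x_2)·f_2 from -x_1x_2 - 4x_1 - 16 → -4x_1 + 4x_2 - 16
  leading term x_1: subtract (4)·f_2 from -4x_1 + 4x_2 - 16 → 4x_2
  leading term x_2: no divisor's leading term divides it; move 4x_2 to the remainder.
  remainder 4x_2 ≠ 0; add h_4 = 4x_2 to the basis.

The other S-polynomials (S(f_1,f_3), S(f_2,f_3), S(f_1,h_4), S(f_2,h_4), S(f_3,h_4)) all reduce to 0 modulo the current basis, so we have a Gröbner basis.
Inter-reduce: drop elements whose leading term is divisible by another's, tail-reduce, and make monic.
Reduced Gröbner basis: {x_1 + 4, x_2}.

From the last basis element, x_2 = 0, so x_2 takes values in {0}. Each choice, substituted upward through the basis, yields the corresponding point(s) of the solution set.
  x_2 = 0: the earlier basis element becomes x_1 + 4 = 0, giving x_1 = -4 — point (-4, 0).

{(-4, 0)}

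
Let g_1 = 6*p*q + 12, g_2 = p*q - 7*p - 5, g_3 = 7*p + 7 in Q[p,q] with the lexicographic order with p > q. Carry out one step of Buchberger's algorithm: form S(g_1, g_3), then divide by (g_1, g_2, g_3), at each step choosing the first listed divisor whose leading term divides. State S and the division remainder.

lcm(LM(g_1), LM(g_3)) = p*q.
S = (lcm/LT(g_1))·g_1 − (lcm/LT(g_3))·g_3 = -q + 2.
Reduce S modulo (g_1, g_2, g_3) in that order:
  leading term q: no divisor's leading term divides it; move -q to the remainder.
  leading term 1: no divisor's leading term divides it; move 2 to the remainder.
The remainder -q + 2 is nonzero, so it would be added as the next basis element.

S(g_1, g_3) = -q + 2; remainder on division = -q + 2.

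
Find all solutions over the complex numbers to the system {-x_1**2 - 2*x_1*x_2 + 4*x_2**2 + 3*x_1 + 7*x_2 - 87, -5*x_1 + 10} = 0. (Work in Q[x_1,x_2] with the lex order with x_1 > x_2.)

Compute a lex Gröbner basis by Buchberger's algorithm.
f_1 = -x_1**2 - 2*x_1*x_2 + 3*x_1 + 4*x_2**2 + 7*x_2 - 87, LT = x_1**2.
f_2 = -5*x_1 + 10, LT = x_1.

S(f_1,f_2): lcm = x_1**2. S = 2*x_1*x_2 - x_1 - 4*x_2**2 - 7*x_2 + 87.
  reduce S modulo (f_1, f_2):
  remainder -4*x_2**2 - 3*x_2 + 85 ≠ 0; add h_3 = -4*x_2**2 - 3*x_2 + 85 to the basis.

The other S-polynomials (S(f_1,h_3), S(f_2,h_3)) all reduce to 0 modulo the current basis, so we have a Gröbner basis.
Inter-reduce: drop elements whose leading term is divisible by another's, tail-reduce, and make monic.
Reduced Gröbner basis: {x_1 - 2, x_2**2 + 3/4*x_2 - 85/4}.

Elimination: the polynomial x_2**2 + 3/4*x_2 - 85/4 lies in the elimination ideal for x_2, so x_2 ∈ {-5, 17/4}. For each such x_2, the remaining basis elements (now univariate) give the rest of the solution.
  x_2 = -5: the earlier basis element becomes x_1 - 2 = 0, giving x_1 = 2 — point (2, -5).
  x_2 = 17/4: the earlier basis element becomes x_1 - 2 = 0, giving x_1 = 2 — point (2, 17/4).

{(2, -5), (2, 17/4)}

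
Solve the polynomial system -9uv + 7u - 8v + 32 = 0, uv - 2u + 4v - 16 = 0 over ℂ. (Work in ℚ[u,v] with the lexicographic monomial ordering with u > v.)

{(-100/11, 3/7), (0, 4)}

Compute a lex Gröbner basis by Buchberger's algorithm.
f_1 = -9uv + 7u - 8v + 32, LT = uv.
f_2 = uv - 2u + 4v - 16, LT = uv.

S(f_1,f_2): lcm = uv. S = 11/9u - 28/9v + 112/9.
  reduce S modulo (f_1, f_2):
  remainder 11/9u - 28/9v + 112/9 ≠ 0; add h_3 = 11/9u - 28/9v + 112/9 to the basis.

S(f_1,h_3): lcm = uv. S = -7/9u + 28/11v² - 920/99v - 32/9.
  reduce S modulo (f_1, f_2, h_3):
  remainder 28/11v² - 124/11v + 48/11 ≠ 0; add h_4 = 28/11v² - 124/11v + 48/11 to the basis.

The other S-polynomials (S(f_2,h_3), S(f_1,h_4), S(f_2,h_4), S(h_3,h_4)) all reduce to 0 modulo the current basis, so we have a Gröbner basis.
Inter-reduce: drop elements whose leading term is divisible by another's, tail-reduce, and make monic.
Reduced Gröbner basis: {u - 28/11v + 112/11, v² - 31/7v + 12/7}.

From the last basis element, v² - 31/7v + 12/7 = 0, so v takes values in {3/7, 4}. Each choice, substituted upward through the basis, yields the corresponding point(s) of the solution set.
  v = 3/7: the earlier basis element becomes u + 100/11 = 0, giving u = -100/11 — point (-100/11, 3/7).
  v = 4: the earlier basis element becomes u = 0, giving u = 0 — point (0, 4).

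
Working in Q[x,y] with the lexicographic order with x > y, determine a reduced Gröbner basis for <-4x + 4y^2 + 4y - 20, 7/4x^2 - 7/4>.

G = {x - y^2 - y + 5, y^4 + 2y^3 - 9y^2 - 10y + 24}

f_1 = -4x + 4y^2 + 4y - 20, LT = x.
f_2 = 7/4x^2 - 7/4, LT = x^2.

S(f_1,f_2): lcm = x^2. S = -xy^2 - xy + 5x + 1.
  leading term xy^2: subtract (1/4y^2)·f_1 from -xy^2 - xy + 5x + 1 → -xy + 5x - y^4 - y^3 + 5y^2 + 1
  leading term xy: subtract (1/4y)·f_1 from -xy + 5x - y^4 - y^3 + 5y^2 + 1 → 5x - y^4 - 2y^3 + 4y^2 + 5y + 1
  leading term x: subtract (-5/4)·f_1 from 5x - y^4 - 2y^3 + 4y^2 + 5y + 1 → -y^4 - 2y^3 + 9y^2 + 10y - 24
  leading term y^4: no divisor's leading term divides it; move -y^4 to the remainder.
  leading term y^3: no divisor's leading term divides it; move -2y^3 to the remainder.
  leading term y^2: no divisor's leading term divides it; move 9y^2 to the remainder.
  leading term y: no divisor's leading term divides it; move 10y to the remainder.
  leading term 1: no divisor's leading term divides it; move -24 to the remainder.
  remainder -y^4 - 2y^3 + 9y^2 + 10y - 24 ≠ 0; add g_3 = -y^4 - 2y^3 + 9y^2 + 10y - 24 to the basis.

The other S-polynomials (S(f_1,g_3), S(f_2,g_3)) all reduce to 0 modulo the current basis, so we have a Gröbner basis.
Inter-reduce: drop elements whose leading term is divisible by another's, tail-reduce, and make monic.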